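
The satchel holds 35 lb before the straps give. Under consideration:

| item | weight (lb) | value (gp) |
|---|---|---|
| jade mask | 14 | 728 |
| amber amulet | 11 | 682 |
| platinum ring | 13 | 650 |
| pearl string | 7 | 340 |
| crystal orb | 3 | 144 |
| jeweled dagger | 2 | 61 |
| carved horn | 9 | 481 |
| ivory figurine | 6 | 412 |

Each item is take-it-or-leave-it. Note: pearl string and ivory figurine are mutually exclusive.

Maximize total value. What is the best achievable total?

1966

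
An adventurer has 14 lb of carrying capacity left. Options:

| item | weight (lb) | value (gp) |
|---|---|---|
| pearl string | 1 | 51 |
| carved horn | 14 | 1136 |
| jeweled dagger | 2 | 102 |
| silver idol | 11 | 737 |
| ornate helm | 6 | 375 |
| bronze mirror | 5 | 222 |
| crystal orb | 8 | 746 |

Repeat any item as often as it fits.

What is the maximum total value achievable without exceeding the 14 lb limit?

Ranking by ratio (value/lb): crystal orb 93.25, carved horn 81.14, silver idol 67.00, ornate helm 62.50.
A density-first pass picks ornate helm + crystal orb — 1121 at 14 lb.
Dropping ornate helm and crystal orb frees 14 lb; slotting in carved horn (14 lb) lifts the total to 1136 at 14 lb.
Nothing else within 14 lb beats 1136.

1136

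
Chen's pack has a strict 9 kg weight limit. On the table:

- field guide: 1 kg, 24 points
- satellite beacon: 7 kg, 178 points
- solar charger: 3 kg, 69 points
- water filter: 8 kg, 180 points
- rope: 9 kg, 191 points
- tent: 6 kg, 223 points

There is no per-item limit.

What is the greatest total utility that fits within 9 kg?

295

The ratio ordering already packs tightly: 3×field guide + tent, 9 kg, 295.
Nothing else within 9 kg beats 295.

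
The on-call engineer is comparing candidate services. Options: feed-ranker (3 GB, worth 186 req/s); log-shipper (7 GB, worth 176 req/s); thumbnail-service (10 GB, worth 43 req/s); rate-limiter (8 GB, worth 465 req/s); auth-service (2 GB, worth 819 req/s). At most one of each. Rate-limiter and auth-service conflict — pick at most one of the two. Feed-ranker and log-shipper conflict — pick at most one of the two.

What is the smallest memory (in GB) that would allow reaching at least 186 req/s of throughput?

2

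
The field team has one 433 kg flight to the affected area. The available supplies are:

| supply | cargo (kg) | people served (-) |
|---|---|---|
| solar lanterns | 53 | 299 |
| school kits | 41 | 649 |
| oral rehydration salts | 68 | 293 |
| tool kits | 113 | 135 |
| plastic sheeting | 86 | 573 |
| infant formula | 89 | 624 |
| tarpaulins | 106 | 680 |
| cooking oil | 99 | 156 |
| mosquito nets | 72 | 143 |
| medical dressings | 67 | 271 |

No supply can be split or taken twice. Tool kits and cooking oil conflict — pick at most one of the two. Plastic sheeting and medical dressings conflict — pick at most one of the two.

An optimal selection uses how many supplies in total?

5

Optimal total is 2825.
solar lanterns + school kits + plastic sheeting + infant formula + tarpaulins hits 2825 at 375 kg.
Every optimal selection uses 5 supplies.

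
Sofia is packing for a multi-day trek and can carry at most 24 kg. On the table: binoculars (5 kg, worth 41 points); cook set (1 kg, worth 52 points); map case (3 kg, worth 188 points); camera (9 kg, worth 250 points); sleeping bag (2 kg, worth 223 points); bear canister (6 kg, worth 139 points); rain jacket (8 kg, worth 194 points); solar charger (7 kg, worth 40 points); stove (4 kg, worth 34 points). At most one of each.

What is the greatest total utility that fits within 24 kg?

907

Taking cook set + map case + camera + sleeping bag + rain jacket: 23 kg used, 907 in utility.
Every other selection either busts 24 kg or fails to beat 907.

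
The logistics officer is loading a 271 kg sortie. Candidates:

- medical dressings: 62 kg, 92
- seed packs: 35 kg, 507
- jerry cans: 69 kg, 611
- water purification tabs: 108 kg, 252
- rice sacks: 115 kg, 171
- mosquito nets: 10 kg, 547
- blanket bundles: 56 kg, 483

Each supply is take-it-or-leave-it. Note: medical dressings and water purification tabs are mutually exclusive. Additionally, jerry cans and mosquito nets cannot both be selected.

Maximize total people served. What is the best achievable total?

By people served per kg: mosquito nets 54.70, seed packs 14.49, jerry cans 8.86 lead.
Taking seed packs + jerry cans + water purification tabs + blanket bundles: 268 kg used, 1853 in people served.

1853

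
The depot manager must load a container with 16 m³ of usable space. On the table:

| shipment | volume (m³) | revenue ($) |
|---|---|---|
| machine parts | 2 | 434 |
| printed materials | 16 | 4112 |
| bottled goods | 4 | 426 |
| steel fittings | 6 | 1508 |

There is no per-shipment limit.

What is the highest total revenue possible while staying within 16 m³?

4112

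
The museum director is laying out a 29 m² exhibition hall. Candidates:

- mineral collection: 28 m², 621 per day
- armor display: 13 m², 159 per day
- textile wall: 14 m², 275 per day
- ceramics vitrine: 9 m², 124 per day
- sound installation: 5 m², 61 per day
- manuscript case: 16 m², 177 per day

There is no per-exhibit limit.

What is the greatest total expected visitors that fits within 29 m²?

621

Best packing: mineral collection — 28 m², 621 total.
Nothing else within 29 m² beats 621.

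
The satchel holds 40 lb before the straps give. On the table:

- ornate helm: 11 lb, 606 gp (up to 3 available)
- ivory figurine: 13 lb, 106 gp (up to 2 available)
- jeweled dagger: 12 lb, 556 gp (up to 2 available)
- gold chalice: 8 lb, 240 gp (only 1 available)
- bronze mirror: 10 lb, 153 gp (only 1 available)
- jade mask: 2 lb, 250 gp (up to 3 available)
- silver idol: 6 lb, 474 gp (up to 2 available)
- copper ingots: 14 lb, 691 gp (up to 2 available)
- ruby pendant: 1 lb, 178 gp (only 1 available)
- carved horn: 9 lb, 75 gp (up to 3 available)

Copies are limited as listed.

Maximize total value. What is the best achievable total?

By value per lb: ruby pendant 178.00, jade mask 125.00, silver idol 79.00 lead.
Taking the top-ratio items first gives ornate helm + gold chalice + 3×jade mask + 2×silver idol + ruby pendant for 2722 (38 lb).
Dropping gold chalice and ruby pendant frees 9 lb; slotting in ornate helm (11 lb) lifts the total to 2910 at 40 lb.

2910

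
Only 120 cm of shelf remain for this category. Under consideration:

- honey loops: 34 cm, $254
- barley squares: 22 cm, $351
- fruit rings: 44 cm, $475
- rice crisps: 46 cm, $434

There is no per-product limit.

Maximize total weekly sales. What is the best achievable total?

1755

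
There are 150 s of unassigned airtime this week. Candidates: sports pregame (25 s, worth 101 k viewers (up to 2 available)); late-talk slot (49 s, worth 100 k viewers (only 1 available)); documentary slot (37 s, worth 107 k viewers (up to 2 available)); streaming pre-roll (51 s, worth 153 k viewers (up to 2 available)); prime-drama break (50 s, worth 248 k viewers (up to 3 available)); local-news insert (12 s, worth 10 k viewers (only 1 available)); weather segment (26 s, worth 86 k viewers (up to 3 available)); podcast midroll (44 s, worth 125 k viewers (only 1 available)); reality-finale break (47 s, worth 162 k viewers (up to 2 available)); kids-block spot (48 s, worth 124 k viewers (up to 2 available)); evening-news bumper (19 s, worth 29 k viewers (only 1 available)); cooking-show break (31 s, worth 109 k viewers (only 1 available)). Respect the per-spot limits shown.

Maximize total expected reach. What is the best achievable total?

744

3×prime-drama break uses 150 of the 150 s and totals 744.
That's the maximum — no swap from here does better than 744.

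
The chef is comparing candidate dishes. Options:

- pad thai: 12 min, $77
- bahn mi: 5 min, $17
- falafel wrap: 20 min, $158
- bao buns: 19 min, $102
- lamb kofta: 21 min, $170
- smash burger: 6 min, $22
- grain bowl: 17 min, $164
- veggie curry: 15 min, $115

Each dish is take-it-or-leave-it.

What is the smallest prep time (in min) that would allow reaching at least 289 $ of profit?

37

Look for the lowest-prep combination reaching 289.
falafel wrap + grain bowl reaches 322 using 37 min.
Any bundle with less than 37 min falls short of 289.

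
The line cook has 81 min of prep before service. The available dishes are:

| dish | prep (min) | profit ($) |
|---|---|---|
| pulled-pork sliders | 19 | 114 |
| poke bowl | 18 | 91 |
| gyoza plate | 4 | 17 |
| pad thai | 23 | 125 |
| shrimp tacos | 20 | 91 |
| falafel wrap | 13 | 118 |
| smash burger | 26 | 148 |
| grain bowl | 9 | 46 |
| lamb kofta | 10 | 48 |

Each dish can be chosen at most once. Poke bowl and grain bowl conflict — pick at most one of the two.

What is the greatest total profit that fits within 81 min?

The ratio ordering already packs tightly: pulled-pork sliders + pad thai + falafel wrap + smash burger, 81 min, 505.
That's the maximum — no feasible swap from here does better than 505.

505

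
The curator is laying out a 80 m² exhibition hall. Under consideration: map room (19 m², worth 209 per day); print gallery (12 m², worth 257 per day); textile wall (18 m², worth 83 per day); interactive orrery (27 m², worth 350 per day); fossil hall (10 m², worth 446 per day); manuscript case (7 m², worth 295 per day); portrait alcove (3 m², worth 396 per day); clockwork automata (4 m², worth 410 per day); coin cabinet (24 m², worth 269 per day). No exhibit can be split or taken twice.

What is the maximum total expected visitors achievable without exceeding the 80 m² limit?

2282

Filling by ratio: print gallery + interactive orrery + fossil hall + manuscript case + portrait alcove + clockwork automata for 2154, with 17 m² left unused.
Replace interactive orrery with map room + coin cabinet: the trade gains 128 net, giving 2282 at 79 m².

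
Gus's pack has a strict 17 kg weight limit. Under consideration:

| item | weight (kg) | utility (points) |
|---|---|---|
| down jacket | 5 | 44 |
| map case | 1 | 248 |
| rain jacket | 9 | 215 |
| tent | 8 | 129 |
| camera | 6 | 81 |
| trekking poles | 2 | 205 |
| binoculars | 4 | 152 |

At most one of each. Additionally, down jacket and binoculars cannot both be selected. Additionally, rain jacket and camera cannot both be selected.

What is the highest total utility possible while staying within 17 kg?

820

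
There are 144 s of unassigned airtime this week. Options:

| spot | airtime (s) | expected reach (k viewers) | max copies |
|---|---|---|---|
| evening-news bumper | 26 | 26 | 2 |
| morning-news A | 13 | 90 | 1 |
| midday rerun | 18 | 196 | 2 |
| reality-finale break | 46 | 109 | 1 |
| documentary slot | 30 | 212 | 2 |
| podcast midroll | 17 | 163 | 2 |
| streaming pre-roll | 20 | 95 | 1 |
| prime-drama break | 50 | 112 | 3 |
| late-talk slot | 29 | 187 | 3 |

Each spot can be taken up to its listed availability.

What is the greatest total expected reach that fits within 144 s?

1232

The ratio ordering already packs tightly: morning-news A + 2×midday rerun + 2×documentary slot + 2×podcast midroll, 143 s, 1232.
Every other selection either busts 144 s or exceeds an availability limit or fails to beat 1232.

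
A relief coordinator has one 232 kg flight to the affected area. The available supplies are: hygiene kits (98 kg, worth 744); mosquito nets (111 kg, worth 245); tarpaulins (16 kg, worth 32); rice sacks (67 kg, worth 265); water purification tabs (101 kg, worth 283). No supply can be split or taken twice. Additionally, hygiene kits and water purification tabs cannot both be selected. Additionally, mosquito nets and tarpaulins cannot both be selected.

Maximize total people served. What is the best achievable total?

1041

Ranking by ratio (people served/kg): hygiene kits 7.59, rice sacks 3.96, water purification tabs 2.80, mosquito nets 2.21.
Taking hygiene kits + tarpaulins + rice sacks: 181 kg used, 1041 in people served.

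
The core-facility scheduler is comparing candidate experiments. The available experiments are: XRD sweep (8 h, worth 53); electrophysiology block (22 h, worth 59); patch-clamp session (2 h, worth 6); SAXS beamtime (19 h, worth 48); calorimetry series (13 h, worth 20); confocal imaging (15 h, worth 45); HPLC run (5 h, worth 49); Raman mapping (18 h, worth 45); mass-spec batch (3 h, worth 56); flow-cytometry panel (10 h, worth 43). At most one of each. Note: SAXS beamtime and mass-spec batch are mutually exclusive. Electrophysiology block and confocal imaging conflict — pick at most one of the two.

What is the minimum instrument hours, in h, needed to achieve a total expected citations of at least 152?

Minimise h subject to total expected citations ≥ 152.
Taking XRD sweep + HPLC run + mass-spec batch gives 158 (≥ 152) for 16 h.
Any bundle with less than 16 h falls short of 152.

16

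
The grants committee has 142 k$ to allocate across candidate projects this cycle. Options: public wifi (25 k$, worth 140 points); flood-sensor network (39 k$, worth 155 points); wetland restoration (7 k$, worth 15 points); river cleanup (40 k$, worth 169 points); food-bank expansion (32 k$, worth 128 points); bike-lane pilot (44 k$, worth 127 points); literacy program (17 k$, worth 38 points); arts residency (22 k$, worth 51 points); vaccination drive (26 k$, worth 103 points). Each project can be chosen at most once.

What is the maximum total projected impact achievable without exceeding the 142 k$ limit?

Ranking by ratio (projected impact/k$): public wifi 5.60, river cleanup 4.22, food-bank expansion 4.00, flood-sensor network 3.97.
Public wifi + flood-sensor network + river cleanup + food-bank expansion uses 136 of the 142 k$ and totals 592.

592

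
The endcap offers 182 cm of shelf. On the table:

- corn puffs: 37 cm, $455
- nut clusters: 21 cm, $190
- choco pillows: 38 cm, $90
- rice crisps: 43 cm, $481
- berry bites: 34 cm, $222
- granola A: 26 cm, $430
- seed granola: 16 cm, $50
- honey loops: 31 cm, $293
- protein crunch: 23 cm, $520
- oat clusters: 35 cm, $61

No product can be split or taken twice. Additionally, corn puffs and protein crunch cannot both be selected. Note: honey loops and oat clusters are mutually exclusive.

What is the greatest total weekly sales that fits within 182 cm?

2136

Ranking by ratio (weekly sales/cm): protein crunch 22.61, granola A 16.54, corn puffs 12.30, rice crisps 11.19.
Nut clusters + rice crisps + berry bites + granola A + honey loops + protein crunch uses 178 of the 182 cm and totals 2136.
The spare 4 cm is too small for any remaining product, and no feasible exchange beats 2136.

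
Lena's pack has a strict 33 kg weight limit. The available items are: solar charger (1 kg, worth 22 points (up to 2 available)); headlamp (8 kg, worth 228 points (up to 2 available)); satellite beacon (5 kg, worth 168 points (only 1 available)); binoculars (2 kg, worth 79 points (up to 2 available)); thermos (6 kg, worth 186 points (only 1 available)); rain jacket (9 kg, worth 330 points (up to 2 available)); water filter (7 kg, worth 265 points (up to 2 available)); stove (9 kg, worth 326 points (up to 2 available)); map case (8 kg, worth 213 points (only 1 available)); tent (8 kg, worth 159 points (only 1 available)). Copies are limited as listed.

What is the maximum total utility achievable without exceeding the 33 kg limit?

1212

Density check — binoculars 39.50, water filter 37.86, rain jacket 36.67, stove 36.22 are the best per kg.
Greedy by ratio would take solar charger + satellite beacon + 2×binoculars + rain jacket + 2×water filter: 33 kg used, total 1208.
Replace satellite beacon and 2×binoculars with rain jacket: the trade gains 4 net, giving 1212 at 33 kg.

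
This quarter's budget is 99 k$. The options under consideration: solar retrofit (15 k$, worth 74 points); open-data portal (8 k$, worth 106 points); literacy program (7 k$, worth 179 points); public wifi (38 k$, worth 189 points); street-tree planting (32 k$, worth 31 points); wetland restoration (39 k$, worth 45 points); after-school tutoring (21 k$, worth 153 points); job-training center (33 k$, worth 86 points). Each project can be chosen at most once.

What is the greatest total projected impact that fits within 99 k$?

701

Solar retrofit + open-data portal + literacy program + public wifi + after-school tutoring uses 89 of the 99 k$ and totals 701.
Next best is open-data portal + literacy program + public wifi + after-school tutoring at 627 (74 k$) — short by 74.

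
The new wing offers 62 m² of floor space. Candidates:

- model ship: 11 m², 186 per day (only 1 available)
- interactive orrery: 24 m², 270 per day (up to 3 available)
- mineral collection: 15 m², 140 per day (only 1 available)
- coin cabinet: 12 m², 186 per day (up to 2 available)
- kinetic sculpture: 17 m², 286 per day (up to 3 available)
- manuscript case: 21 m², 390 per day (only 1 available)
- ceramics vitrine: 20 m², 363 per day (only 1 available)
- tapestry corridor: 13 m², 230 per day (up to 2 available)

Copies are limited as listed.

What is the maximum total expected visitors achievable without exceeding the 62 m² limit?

1092

Filling by ratio: manuscript case + ceramics vitrine + tapestry corridor for 983, with 8 m² left unused.
The 20 m² tied up in ceramics vitrine is better spent on model ship + kinetic sculpture — total rises to 1092 (62 m²).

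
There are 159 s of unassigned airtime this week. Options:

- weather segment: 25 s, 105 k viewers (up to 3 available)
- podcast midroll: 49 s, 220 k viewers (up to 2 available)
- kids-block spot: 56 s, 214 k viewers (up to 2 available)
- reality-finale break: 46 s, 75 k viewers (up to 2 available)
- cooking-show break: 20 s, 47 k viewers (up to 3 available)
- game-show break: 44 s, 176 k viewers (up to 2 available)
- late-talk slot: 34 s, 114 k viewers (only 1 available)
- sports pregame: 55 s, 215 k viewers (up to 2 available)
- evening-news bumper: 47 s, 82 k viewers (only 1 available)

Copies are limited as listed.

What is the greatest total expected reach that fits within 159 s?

659

A density-first pass picks 2×weather segment + 2×podcast midroll — 650 at 148 s.
The 25 s tied up in weather segment is better spent on late-talk slot — total rises to 659 (157 s).
The spare 2 s is too small for any remaining spot, and no exchange beats 659.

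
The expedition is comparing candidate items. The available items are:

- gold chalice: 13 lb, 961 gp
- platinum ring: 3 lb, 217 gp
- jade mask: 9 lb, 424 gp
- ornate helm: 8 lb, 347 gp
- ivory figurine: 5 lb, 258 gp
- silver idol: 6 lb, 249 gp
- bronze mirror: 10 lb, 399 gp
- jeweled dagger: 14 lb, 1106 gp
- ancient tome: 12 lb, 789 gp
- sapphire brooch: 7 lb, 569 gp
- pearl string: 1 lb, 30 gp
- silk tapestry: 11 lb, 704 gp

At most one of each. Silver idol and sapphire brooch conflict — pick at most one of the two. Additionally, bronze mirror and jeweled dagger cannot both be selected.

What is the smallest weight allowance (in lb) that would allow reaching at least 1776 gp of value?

Look for the lowest-weight combination reaching 1776.
Taking platinum ring + jeweled dagger + sapphire brooch gives 1892 (≥ 1776) for 24 lb.
Any bundle with less than 24 lb falls short of 1776.

24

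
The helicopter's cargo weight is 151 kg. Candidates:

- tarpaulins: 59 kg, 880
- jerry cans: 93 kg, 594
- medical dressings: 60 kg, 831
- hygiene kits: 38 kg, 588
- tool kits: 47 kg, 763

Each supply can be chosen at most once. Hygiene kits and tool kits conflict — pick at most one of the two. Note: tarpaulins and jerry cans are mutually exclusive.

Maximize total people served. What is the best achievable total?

1711

Density check — tool kits 16.23, hygiene kits 15.47, tarpaulins 14.92 are the best per kg.
Tarpaulins + medical dressings uses 119 of the 151 kg and totals 1711.
The closest alternative, tarpaulins + tool kits, reaches only 1643.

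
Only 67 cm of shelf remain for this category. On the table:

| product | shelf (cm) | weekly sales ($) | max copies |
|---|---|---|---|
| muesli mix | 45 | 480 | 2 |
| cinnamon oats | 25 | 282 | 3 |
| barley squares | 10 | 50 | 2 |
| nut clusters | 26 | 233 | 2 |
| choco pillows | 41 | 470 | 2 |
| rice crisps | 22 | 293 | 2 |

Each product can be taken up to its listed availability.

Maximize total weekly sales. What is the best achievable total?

773

Ranking by ratio (weekly sales/cm): rice crisps 13.32, choco pillows 11.46, cinnamon oats 11.28, muesli mix 10.67.
Greedy by ratio would take 2×barley squares + 2×rice crisps: 64 cm used, total 686.
Dropping 2×barley squares and rice crisps frees 42 cm; slotting in muesli mix (45 cm) lifts the total to 773 at 67 cm.
That's the maximum — no swap from here does better than 773.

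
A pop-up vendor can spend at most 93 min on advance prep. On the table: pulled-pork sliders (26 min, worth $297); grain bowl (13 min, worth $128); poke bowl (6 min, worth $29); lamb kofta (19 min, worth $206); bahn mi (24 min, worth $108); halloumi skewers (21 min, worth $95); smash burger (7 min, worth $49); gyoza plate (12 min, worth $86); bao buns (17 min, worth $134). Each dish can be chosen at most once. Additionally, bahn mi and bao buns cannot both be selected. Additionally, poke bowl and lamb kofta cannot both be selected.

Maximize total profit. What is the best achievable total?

851

By profit per min: pulled-pork sliders 11.42, lamb kofta 10.84, grain bowl 9.85, bao buns 7.88 lead.
Pulled-pork sliders + grain bowl + lamb kofta + gyoza plate + bao buns uses 87 of the 93 min and totals 851.
Next best is pulled-pork sliders + grain bowl + lamb kofta + smash burger + bao buns at 814 (82 min) — short by 37.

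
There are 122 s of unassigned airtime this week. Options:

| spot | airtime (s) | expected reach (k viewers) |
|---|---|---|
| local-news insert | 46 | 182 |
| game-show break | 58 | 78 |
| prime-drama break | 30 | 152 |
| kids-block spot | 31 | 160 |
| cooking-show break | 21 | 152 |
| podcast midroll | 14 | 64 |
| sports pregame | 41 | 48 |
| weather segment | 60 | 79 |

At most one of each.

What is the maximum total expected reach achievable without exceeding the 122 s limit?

Filling by ratio: prime-drama break + kids-block spot + cooking-show break + podcast midroll for 528, with 26 s left unused.
Replace cooking-show break with local-news insert: the trade gains 30 net, giving 558 at 121 s.
Local-news insert + kids-block spot + cooking-show break + podcast midroll matches that 558 at 112 s; no feasible combination exceeds it.

558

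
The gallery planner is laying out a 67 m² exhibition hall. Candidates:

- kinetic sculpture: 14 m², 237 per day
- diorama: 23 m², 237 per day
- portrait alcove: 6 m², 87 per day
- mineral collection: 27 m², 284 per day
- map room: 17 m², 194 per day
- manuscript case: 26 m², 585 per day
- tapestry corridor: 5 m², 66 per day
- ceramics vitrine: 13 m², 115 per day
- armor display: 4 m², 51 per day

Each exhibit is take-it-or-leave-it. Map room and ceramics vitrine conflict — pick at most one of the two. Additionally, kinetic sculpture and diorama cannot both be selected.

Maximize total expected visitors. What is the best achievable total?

1154

Greedy by ratio would take kinetic sculpture + portrait alcove + manuscript case + tapestry corridor + armor display: 55 m² used, total 1026.
Replace tapestry corridor with map room: the trade gains 128 net, giving 1154 at 67 m².
Nothing else feasible within 67 m² beats 1154.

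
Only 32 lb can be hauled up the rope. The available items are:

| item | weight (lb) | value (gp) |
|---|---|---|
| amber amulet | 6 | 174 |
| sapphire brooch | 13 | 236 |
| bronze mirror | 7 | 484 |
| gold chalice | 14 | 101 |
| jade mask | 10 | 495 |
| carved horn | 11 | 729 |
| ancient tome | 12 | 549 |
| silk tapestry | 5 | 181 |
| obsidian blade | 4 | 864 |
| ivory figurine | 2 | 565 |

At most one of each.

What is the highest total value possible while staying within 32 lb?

2834

The ratio heuristic lands on bronze mirror + carved horn + silk tapestry + obsidian blade + ivory figurine (2823) but leaves 3 lb idle.
Dropping bronze mirror frees 7 lb; slotting in jade mask (10 lb) lifts the total to 2834 at 32 lb.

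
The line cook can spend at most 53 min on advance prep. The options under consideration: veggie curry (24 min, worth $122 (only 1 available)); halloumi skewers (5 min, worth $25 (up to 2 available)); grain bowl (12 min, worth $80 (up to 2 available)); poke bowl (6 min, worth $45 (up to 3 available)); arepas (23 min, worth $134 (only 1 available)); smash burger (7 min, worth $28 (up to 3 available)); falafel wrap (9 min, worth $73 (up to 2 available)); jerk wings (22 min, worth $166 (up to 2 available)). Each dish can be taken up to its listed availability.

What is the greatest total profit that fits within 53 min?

405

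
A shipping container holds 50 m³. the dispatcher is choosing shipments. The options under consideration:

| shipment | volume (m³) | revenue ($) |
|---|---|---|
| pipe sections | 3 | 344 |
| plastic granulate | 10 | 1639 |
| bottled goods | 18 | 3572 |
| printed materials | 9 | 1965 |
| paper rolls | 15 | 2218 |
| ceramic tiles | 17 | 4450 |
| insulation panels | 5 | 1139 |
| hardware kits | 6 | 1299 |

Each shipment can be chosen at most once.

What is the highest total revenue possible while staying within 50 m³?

Ranking by ratio (revenue/m³): ceramic tiles 261.76, insulation panels 227.80, printed materials 218.33, hardware kits 216.50.
A density-first pass picks pipe sections + plastic granulate + printed materials + ceramic tiles + insulation panels + hardware kits — 10836 at 50 m³.
Replace pipe sections and plastic granulate and insulation panels with bottled goods: the trade gains 450 net, giving 11286 at 50 m³.
Runner-up bottled goods + printed materials + ceramic tiles + insulation panels tops out at 11126.

11286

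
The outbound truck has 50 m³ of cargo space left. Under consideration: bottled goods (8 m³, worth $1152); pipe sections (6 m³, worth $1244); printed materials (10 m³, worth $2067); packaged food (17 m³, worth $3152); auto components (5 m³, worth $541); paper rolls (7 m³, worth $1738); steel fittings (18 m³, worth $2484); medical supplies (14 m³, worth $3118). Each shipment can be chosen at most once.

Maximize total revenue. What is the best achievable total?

10075

Density check — paper rolls 248.29, medical supplies 222.71, pipe sections 207.33 are the best per m³.
Greedy by ratio would take bottled goods + pipe sections + printed materials + auto components + paper rolls + medical supplies: 50 m³ used, total 9860.
Replace bottled goods and pipe sections and auto components with packaged food: the trade gains 215 net, giving 10075 at 48 m³.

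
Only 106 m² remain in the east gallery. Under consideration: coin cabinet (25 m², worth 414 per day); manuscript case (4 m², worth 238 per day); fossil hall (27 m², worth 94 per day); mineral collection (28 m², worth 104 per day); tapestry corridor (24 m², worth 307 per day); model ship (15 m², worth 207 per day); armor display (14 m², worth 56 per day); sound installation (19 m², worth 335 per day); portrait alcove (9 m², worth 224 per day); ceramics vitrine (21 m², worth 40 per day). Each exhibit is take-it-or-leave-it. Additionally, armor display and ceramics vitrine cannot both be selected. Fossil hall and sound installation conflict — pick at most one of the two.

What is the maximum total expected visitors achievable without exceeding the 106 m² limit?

1725

Coin cabinet + manuscript case + tapestry corridor + model ship + sound installation + portrait alcove uses 96 of the 106 m² and totals 1725.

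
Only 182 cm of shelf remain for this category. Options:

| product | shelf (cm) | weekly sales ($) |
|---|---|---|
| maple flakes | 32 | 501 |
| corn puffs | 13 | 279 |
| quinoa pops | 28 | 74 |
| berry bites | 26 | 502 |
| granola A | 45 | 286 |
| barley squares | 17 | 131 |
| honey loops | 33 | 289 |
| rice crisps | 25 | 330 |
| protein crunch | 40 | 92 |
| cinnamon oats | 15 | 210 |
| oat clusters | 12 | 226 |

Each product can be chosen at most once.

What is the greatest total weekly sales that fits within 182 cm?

2468

Taking maple flakes + corn puffs + berry bites + barley squares + honey loops + rice crisps + cinnamon oats + oat clusters: 173 cm used, 2468 in weekly sales.
That's the maximum — no swap from here does better than 2468.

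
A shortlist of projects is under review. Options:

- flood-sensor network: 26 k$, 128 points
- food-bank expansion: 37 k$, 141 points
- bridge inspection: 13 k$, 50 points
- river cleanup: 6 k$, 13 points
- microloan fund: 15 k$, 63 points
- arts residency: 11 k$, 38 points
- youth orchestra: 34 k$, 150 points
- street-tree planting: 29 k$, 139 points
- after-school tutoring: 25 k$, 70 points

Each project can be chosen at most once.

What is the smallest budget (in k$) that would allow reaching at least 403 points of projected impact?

Need the lightest bundle worth ≥ 403.
flood-sensor network + youth orchestra + street-tree planting: 417 projected impact at 89 k$.
No combination under 89 k$ hits 403.

89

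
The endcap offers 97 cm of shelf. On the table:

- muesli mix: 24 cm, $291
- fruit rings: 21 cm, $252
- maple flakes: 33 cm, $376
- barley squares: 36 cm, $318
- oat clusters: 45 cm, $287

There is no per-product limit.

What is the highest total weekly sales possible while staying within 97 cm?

1164

By weekly sales per cm: muesli mix 12.12, fruit rings 12.00, maple flakes 11.39 lead.
Taking 4×muesli mix: 96 cm used, 1164 in weekly sales.
No other feasible combination exceeds 1164.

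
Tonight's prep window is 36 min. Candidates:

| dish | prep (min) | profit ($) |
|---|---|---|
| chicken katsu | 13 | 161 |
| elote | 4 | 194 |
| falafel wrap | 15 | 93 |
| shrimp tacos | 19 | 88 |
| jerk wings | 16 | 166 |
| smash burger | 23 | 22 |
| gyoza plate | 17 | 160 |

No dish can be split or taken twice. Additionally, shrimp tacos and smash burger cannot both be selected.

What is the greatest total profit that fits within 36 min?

521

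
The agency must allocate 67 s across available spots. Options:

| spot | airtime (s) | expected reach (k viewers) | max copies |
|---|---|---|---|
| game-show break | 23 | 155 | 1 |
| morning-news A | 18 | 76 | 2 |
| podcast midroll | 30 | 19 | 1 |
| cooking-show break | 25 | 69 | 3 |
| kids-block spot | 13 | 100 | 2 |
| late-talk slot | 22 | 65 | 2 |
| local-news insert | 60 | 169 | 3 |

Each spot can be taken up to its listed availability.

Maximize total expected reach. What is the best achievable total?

The ratio ordering already packs tightly: game-show break + morning-news A + 2×kids-block spot, 67 s, 431.
Nothing else within 67 s beats 431.

431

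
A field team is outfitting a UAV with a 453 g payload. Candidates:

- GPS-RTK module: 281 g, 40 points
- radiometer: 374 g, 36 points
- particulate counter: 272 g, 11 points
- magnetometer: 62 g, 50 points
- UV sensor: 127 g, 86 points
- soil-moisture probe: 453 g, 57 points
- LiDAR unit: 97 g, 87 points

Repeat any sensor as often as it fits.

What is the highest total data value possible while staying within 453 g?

Density check — LiDAR unit 0.90, magnetometer 0.81, UV sensor 0.68 are the best per g.
Magnetometer + 4×LiDAR unit uses 450 of the 453 g and totals 398.
Every other selection either busts 453 g or fails to beat 398.

398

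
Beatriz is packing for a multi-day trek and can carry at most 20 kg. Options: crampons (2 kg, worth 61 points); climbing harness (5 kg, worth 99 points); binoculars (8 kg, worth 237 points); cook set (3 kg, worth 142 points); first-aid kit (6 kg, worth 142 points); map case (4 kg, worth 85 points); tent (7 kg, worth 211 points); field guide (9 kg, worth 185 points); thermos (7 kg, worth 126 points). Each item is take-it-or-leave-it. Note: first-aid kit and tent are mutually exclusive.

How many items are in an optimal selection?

4

Optimal total is 651.
crampons + binoculars + cook set + tent hits 651 at 20 kg.
All optima have 4 items.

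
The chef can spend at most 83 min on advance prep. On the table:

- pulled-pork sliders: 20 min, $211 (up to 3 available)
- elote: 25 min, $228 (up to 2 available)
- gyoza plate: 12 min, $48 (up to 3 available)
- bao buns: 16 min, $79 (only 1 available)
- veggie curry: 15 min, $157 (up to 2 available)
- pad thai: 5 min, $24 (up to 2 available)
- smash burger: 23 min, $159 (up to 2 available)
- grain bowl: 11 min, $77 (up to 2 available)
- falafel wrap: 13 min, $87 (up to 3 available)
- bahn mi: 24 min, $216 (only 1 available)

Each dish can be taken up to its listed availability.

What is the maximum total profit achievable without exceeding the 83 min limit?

823

By profit per min: pulled-pork sliders 10.55, veggie curry 10.47, elote 9.12, bahn mi 9.00 lead.
Filling by ratio: 3×pulled-pork sliders + veggie curry + pad thai for 814, with 3 min left unused.
Replace pulled-pork sliders and pad thai with veggie curry + falafel wrap: the trade gains 9 net, giving 823 at 83 min.
Nothing else within 83 min beats 823.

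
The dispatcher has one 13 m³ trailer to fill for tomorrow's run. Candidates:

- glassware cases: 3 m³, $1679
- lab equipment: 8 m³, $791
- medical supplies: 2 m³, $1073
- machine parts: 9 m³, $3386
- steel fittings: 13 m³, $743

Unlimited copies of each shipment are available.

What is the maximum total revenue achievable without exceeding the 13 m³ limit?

7183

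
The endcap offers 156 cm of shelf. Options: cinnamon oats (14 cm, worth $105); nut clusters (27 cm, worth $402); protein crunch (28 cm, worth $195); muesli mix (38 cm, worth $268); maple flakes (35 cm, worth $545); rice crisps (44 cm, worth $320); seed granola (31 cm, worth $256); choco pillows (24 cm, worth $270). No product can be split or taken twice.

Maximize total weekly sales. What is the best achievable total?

1741

The ratio heuristic lands on cinnamon oats + nut clusters + maple flakes + seed granola + choco pillows (1578) but leaves 25 cm idle.
Dropping cinnamon oats frees 14 cm; slotting in muesli mix (38 cm) lifts the total to 1741 at 155 cm.
The closest alternative, nut clusters + protein crunch + muesli mix + maple flakes + choco pillows, reaches only 1680.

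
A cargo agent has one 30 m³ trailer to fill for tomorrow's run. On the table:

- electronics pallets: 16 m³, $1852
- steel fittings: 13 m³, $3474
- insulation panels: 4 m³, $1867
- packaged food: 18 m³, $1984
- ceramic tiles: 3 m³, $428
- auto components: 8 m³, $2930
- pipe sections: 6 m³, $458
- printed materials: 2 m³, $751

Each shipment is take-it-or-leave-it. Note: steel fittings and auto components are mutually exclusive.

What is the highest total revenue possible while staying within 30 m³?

7400

Ranking by ratio (revenue/m³): insulation panels 466.75, printed materials 375.50, auto components 366.25.
Best packing: electronics pallets + insulation panels + auto components + printed materials — 30 m³, 7400 total.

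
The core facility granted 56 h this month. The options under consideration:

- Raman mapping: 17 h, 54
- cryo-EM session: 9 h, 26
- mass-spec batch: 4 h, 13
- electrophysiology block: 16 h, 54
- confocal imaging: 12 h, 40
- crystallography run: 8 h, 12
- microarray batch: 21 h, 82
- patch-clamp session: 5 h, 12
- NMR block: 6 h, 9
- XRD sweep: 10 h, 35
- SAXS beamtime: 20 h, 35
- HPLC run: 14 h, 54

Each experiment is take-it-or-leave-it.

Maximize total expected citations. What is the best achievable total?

Filling by ratio: mass-spec batch + microarray batch + patch-clamp session + XRD sweep + HPLC run for 196, with 2 h left unused.
Replace patch-clamp session and XRD sweep with Raman mapping: the trade gains 7 net, giving 203 at 56 h.
Nothing else within 56 h beats 203.

203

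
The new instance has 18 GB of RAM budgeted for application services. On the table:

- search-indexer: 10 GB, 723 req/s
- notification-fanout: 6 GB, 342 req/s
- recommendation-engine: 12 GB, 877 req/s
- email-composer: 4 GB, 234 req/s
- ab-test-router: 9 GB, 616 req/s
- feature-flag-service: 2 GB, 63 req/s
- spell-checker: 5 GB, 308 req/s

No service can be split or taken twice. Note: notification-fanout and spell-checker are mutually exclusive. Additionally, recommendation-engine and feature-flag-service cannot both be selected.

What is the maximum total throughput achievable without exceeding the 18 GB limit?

1219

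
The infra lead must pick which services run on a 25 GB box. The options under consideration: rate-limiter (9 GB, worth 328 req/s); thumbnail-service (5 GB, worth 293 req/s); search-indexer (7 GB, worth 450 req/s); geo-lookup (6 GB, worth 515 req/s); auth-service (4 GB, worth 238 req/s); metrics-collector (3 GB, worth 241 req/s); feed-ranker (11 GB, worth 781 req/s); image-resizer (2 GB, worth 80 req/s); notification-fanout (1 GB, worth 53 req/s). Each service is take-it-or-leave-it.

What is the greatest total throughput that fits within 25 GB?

Ranking by ratio (throughput/GB): geo-lookup 85.83, metrics-collector 80.33, feed-ranker 71.00.
Taking the top-ratio services first gives geo-lookup + auth-service + metrics-collector + feed-ranker + notification-fanout for 1828 (25 GB).
Dropping auth-service and notification-fanout frees 5 GB; slotting in thumbnail-service (5 GB) lifts the total to 1830 at 25 GB.
Every other selection either busts 25 GB or fails to beat 1830.

1830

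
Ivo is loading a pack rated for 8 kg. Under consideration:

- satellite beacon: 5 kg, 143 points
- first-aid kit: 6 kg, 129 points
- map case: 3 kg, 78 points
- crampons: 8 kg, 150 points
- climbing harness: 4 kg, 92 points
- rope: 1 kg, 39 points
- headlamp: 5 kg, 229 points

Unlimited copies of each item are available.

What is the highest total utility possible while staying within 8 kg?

Ranking by ratio (utility/kg): headlamp 45.80, rope 39.00, satellite beacon 28.60.
The ratio ordering already packs tightly: 3×rope + headlamp, 8 kg, 346.
Every other selection either busts 8 kg or fails to beat 346.

346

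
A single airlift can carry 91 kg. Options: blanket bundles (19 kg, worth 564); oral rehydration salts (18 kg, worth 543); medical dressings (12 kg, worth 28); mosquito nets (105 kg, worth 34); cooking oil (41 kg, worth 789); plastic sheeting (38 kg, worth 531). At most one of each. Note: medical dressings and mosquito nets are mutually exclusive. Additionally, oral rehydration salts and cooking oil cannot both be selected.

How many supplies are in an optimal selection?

4

Best achievable people served is 1666.
For example blanket bundles + oral rehydration salts + medical dressings + plastic sheeting achieves it, using 87 kg.
All optima have 4 supplies.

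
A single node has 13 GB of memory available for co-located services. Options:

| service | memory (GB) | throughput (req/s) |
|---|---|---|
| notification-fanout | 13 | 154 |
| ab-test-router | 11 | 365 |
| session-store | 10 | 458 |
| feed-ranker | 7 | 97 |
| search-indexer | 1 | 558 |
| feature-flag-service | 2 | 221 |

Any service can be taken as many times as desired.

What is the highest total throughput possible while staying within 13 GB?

7254

The ratio ordering already packs tightly: 13×search-indexer, 13 GB, 7254.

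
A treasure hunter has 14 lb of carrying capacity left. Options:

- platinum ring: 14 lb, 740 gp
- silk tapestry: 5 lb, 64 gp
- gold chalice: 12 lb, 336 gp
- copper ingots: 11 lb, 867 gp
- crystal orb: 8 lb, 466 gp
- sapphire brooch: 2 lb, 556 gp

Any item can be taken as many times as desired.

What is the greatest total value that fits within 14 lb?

3892

By value per lb: sapphire brooch 278.00, copper ingots 78.82, crystal orb 58.25 lead.
7×sapphire brooch uses 14 of the 14 lb and totals 3892.
Every other selection either busts 14 lb or fails to beat 3892.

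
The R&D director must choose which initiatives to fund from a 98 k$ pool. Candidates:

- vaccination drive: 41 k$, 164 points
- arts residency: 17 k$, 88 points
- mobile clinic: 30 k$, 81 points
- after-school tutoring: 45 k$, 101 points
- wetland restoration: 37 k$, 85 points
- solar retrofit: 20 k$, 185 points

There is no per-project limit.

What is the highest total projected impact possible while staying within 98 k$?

Best packing: arts residency + 4×solar retrofit — 97 k$, 828 total.

828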